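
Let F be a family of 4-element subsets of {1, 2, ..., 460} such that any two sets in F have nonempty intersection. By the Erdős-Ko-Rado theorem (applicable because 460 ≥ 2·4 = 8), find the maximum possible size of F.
max |F| = C(459, 3) = 16011909

Erdős-Ko-Rado (1961): when n ≥ 2k, max |F| = C(n−1, k−1). The bound is attained by the star {A : i ∈ A} for any fixed i ∈ [n]. Here C(460−1, 4−1) = C(459, 3) = 16011909.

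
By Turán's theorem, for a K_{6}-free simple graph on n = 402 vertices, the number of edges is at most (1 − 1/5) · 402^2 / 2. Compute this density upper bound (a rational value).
Turán density bound = (4/5) · 402^2/2 = 323208/5 ≈ 64641.6

Turán's theorem: ex(n, K_{r+1}) is achieved by the complete r-partite Turán graph T(n, r) with parts as balanced as possible, and is at most (1 − 1/r) · n^2/2. For r = 5, n = 402: the density bound is (4/5) · 161604/2 = 323208/5 ≈ 64641.6. The integer-valued extremum is e(T(402, 5)) = 64641, which is strictly less than the density bound 323208/5 since 5 ∤ 402 (the parts of T(402, 5) cannot all be equal).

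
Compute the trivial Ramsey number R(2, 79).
R(2, 79) = 79

R(2, k) = k for all k ≥ 2: in a 2-colouring of K_k, either some edge is red (a red K_2) or all edges are blue (a blue K_k). And K_{78} coloured all-blue has no blue K_79, so R(2, 79) > 78. Hence R(2, 79) = 79.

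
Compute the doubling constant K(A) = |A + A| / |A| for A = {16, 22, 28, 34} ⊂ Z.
K = |A + A| / |A| = 7/4

Enumerate A + A = {a + b : a, b ∈ A}. With |A| = 4, there are |A|^2 = 16 ordered sum pairs; collecting distinct values, A + A = {32, 38, 44, 50, 56, 62, 68}, so |A + A| = 7. Thus K = 7/4. Here |A + A| = 2|A| − 1 = 7, the minimum possible — so K = 7/4 is minimal, which holds iff A is an arithmetic progression.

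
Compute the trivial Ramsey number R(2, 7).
R(2, 7) = 7

R(2, k) = k for all k ≥ 2: in a 2-colouring of K_k, either some edge is red (a red K_2) or all edges are blue (a blue K_k). And K_{6} coloured all-blue has no blue K_7, so R(2, 7) > 6. Hence R(2, 7) = 7.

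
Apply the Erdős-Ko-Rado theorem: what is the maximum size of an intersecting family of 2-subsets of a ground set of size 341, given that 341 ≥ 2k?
max |F| = C(340, 1) = 340

The Erdős-Ko-Rado theorem states: for n ≥ 2k, an intersecting family of k-subsets of an n-element set has size at most C(n − 1, k − 1), with equality for 'star' families {A ⊆ [n] : |A| = k, i ∈ A} (fix an element i). For n = 341, k = 2: C(340, 1) = 340.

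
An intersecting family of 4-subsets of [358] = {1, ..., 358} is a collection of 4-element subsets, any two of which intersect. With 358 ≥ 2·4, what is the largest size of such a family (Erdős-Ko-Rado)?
max |F| = C(357, 3) = 7519610

Erdős-Ko-Rado (1961): when n ≥ 2k, max |F| = C(n−1, k−1). The bound is attained by the star {A : i ∈ A} for any fixed i ∈ [n]. Here C(358−1, 4−1) = C(357, 3) = 7519610.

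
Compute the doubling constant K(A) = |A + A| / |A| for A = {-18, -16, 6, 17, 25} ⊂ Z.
K = |A + A| / |A| = 15/5 = 3

Enumerate A + A = {a + b : a, b ∈ A}. With |A| = 5, there are |A|^2 = 25 ordered sum pairs; collecting distinct values, A + A = {-36, -34, -32, -12, -10, -1, 1, 7, 9, 12, 23, 31, 34, 42, 50}, so |A + A| = 15. Thus K = 15/5 = 3. For comparison, the minimum possible |A + A| over all 5-element sets is 2·5 − 1 = 9 (so min K = 9/5), attained only by arithmetic progressions.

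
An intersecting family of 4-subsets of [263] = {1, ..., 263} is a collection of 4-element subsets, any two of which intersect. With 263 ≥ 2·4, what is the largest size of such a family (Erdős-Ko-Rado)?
max |F| = C(262, 3) = 2963220

Erdős-Ko-Rado (1961): when n ≥ 2k, max |F| = C(n−1, k−1). The bound is attained by the star {A : i ∈ A} for any fixed i ∈ [n]. Here C(263−1, 4−1) = C(262, 3) = 2963220.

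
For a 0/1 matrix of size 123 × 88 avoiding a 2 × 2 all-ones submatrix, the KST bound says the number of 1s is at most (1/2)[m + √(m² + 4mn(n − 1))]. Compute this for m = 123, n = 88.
z(123, 88; 2, 2) ≤ (1/2)[123 + √(123² + 4·123·88·87)] = (1/2)[123 + √3781881] = 1033.8529

Kővári–Sós–Turán: let r_1, ..., r_123 be the row sums and z = Σ r_i the total number of 1s. Each pair of columns can share at most one row with both entries 1 (else a 2×2 all-ones block appears), so Σ_i C(r_i, 2) ≤ C(88, 2) = 3828. By convexity Σ_i C(r_i, 2) ≥ 123·C(z/123, 2) = z(z − 123)/(2·123), giving z² − 123z − 123·88·87 ≤ 0 and hence z ≤ (1/2)[123 + √(15129 + 4·941688)] = (1/2)[123 + √3781881] ≈ (1/2)(123 + 1944.7059) = 1033.8529.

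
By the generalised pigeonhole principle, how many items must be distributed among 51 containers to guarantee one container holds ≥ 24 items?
n = (24 − 1)·51 + 1 = 1174

By the generalised pigeonhole principle, to guarantee some box contains ≥ r objects we need more than (r − 1) · k objects total. Threshold: n = (r − 1) · k + 1. With r = 24 and k = 51: n = 23 · 51 + 1 = 1173 + 1 = 1174. For n = 1173 = 23 · 51, we can put exactly 23 objects in every box, avoiding 24 in any single one — so 1174 is tight.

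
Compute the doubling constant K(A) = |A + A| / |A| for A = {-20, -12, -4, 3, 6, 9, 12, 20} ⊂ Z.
K = |A + A| / |A| = 29/8

Enumerate A + A = {a + b : a, b ∈ A}. With |A| = 8, there are |A|^2 = 64 ordered sum pairs; collecting distinct values, A + A = {-40, -32, -24, -17, -16, -14, -11, -9, -8, -6, -3, -1, 0, 2, 5, 6, 8, 9, 12, 15, 16, 18, 21, 23, 24, 26, 29, 32, 40}, so |A + A| = 29. Thus K = 29/8. For comparison, the minimum possible |A + A| over all 8-element sets is 2·8 − 1 = 15 (so min K = 15/8), attained only by arithmetic progressions.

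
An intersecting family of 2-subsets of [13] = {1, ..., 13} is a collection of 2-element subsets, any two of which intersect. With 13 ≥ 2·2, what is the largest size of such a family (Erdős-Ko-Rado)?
max |F| = C(12, 1) = 12

Erdős-Ko-Rado (1961): when n ≥ 2k, max |F| = C(n−1, k−1). The bound is attained by the star {A : i ∈ A} for any fixed i ∈ [n]. Here C(13−1, 2−1) = C(12, 1) = 12.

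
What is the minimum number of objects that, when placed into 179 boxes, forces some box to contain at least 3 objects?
n = (3 − 1)·179 + 1 = 359

By the generalised pigeonhole principle, to guarantee some box contains ≥ r objects we need more than (r − 1) · k objects total. Threshold: n = (r − 1) · k + 1. With r = 3 and k = 179: n = 2 · 179 + 1 = 358 + 1 = 359. For n = 358 = 2 · 179, we can put exactly 2 objects in every box, avoiding 3 in any single one — so 359 is tight.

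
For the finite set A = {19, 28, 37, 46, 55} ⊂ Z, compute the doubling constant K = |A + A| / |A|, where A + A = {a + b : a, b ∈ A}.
K = |A + A| / |A| = 9/5

Enumerate A + A = {a + b : a, b ∈ A}. With |A| = 5, there are |A|^2 = 25 ordered sum pairs; collecting distinct values, A + A = {38, 47, 56, 65, 74, 83, 92, 101, 110}, so |A + A| = 9. Thus K = 9/5. Here |A + A| = 2|A| − 1 = 9, the minimum possible — so K = 9/5 is minimal, which holds iff A is an arithmetic progression.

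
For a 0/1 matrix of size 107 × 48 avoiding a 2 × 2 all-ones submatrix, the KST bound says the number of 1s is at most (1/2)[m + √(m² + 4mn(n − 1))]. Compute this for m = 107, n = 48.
z(107, 48; 2, 2) ≤ (1/2)[107 + √(107² + 4·107·48·47)] = (1/2)[107 + √977017] = 547.7209

Kővári–Sós–Turán: let r_1, ..., r_107 be the row sums and z = Σ r_i the total number of 1s. Each pair of columns can share at most one row with both entries 1 (else a 2×2 all-ones block appears), so Σ_i C(r_i, 2) ≤ C(48, 2) = 1128. By convexity Σ_i C(r_i, 2) ≥ 107·C(z/107, 2) = z(z − 107)/(2·107), giving z² − 107z − 107·48·47 ≤ 0 and hence z ≤ (1/2)[107 + √(11449 + 4·241392)] = (1/2)[107 + √977017] ≈ (1/2)(107 + 988.4417) = 547.7209.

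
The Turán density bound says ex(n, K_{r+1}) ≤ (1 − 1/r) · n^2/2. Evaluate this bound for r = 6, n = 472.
Turán density bound = (5/6) · 472^2/2 = 278480/3 ≈ 92826.6667

Turán's theorem: ex(n, K_{r+1}) is achieved by the complete r-partite Turán graph T(n, r) with parts as balanced as possible, and is at most (1 − 1/r) · n^2/2. For r = 6, n = 472: the density bound is (5/6) · 222784/2 = 278480/3 ≈ 92826.6667. The integer-valued extremum is e(T(472, 6)) = 92826, which is strictly less than the density bound 278480/3 since 6 ∤ 472 (the parts of T(472, 6) cannot all be equal).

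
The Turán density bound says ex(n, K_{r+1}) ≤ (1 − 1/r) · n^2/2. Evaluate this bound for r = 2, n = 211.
Turán density bound = (1/2) · 211^2/2 = 44521/4 ≈ 11130.25

Turán's theorem: ex(n, K_{r+1}) is achieved by the complete r-partite Turán graph T(n, r) with parts as balanced as possible, and is at most (1 − 1/r) · n^2/2. For r = 2, n = 211: the density bound is (1/2) · 44521/2 = 44521/4 ≈ 11130.25. The integer-valued extremum is e(T(211, 2)) = 11130, which is strictly less than the density bound 44521/4 since 2 ∤ 211 (the parts of T(211, 2) cannot all be equal).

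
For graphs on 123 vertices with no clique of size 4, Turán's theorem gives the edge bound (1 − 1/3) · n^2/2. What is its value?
Turán density bound = (2/3) · 123^2/2 = 5043

Turán's theorem: ex(n, K_{r+1}) is achieved by the complete r-partite Turán graph T(n, r) with parts as balanced as possible, and is at most (1 − 1/r) · n^2/2. For r = 3, n = 123: the density bound is (2/3) · 15129/2 = 5043. Since 3 ∣ 123, the Turán graph T(123, 3) has parts of equal size 41, and its edge count e(T(123, 3)) = 5043 attains the density bound exactly.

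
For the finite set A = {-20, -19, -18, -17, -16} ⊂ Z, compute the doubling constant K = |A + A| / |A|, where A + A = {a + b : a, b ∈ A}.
K = |A + A| / |A| = 9/5

Enumerate A + A = {a + b : a, b ∈ A}. With |A| = 5, there are |A|^2 = 25 ordered sum pairs; collecting distinct values, A + A = {-40, -39, -38, -37, -36, -35, -34, -33, -32}, so |A + A| = 9. Thus K = 9/5. Here |A + A| = 2|A| − 1 = 9, the minimum possible — so K = 9/5 is minimal, which holds iff A is an arithmetic progression.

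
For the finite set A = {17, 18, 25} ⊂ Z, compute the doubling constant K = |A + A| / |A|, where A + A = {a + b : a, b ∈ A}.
K = |A + A| / |A| = 6/3 = 2

Enumerate A + A = {a + b : a, b ∈ A}. With |A| = 3, there are |A|^2 = 9 ordered sum pairs; collecting distinct values, A + A = {34, 35, 36, 42, 43, 50}, so |A + A| = 6. Thus K = 6/3 = 2. For comparison, the minimum possible |A + A| over all 3-element sets is 2·3 − 1 = 5 (so min K = 5/3), attained only by arithmetic progressions.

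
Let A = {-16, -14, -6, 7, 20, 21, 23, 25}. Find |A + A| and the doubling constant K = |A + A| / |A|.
K = |A + A| / |A| = 32/8 = 4

Enumerate A + A = {a + b : a, b ∈ A}. With |A| = 8, there are |A|^2 = 64 ordered sum pairs; collecting distinct values, A + A = {-32, -30, -28, -22, -20, -12, -9, -7, 1, 4, 5, 6, 7, 9, 11, 14, 15, 17, 19, 27, 28, 30, 32, 40, 41, 42, 43, 44, 45, 46, 48, 50}, so |A + A| = 32. Thus K = 32/8 = 4. For comparison, the minimum possible |A + A| over all 8-element sets is 2·8 − 1 = 15 (so min K = 15/8), attained only by arithmetic progressions.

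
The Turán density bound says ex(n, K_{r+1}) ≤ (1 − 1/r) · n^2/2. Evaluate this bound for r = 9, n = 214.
Turán density bound = (8/9) · 214^2/2 = 183184/9 ≈ 20353.7778

Turán's theorem: ex(n, K_{r+1}) is achieved by the complete r-partite Turán graph T(n, r) with parts as balanced as possible, and is at most (1 − 1/r) · n^2/2. For r = 9, n = 214: the density bound is (8/9) · 45796/2 = 183184/9 ≈ 20353.7778. The integer-valued extremum is e(T(214, 9)) = 20353, which is strictly less than the density bound 183184/9 since 9 ∤ 214 (the parts of T(214, 9) cannot all be equal).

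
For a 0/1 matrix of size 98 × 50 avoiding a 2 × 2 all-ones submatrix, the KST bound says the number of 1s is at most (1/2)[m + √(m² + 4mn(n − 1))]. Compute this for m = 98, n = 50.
z(98, 50; 2, 2) ≤ (1/2)[98 + √(98² + 4·98·50·49)] = (1/2)[98 + √970004] = 541.4439

Kővári–Sós–Turán: let r_1, ..., r_98 be the row sums and z = Σ r_i the total number of 1s. Each pair of columns can share at most one row with both entries 1 (else a 2×2 all-ones block appears), so Σ_i C(r_i, 2) ≤ C(50, 2) = 1225. By convexity Σ_i C(r_i, 2) ≥ 98·C(z/98, 2) = z(z − 98)/(2·98), giving z² − 98z − 98·50·49 ≤ 0 and hence z ≤ (1/2)[98 + √(9604 + 4·240100)] = (1/2)[98 + √970004] ≈ (1/2)(98 + 984.8878) = 541.4439.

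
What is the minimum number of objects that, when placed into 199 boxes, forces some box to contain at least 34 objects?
n = (34 − 1)·199 + 1 = 6568

By the generalised pigeonhole principle, to guarantee some box contains ≥ r objects we need more than (r − 1) · k objects total. Threshold: n = (r − 1) · k + 1. With r = 34 and k = 199: n = 33 · 199 + 1 = 6567 + 1 = 6568. For n = 6567 = 33 · 199, we can put exactly 33 objects in every box, avoiding 34 in any single one — so 6568 is tight.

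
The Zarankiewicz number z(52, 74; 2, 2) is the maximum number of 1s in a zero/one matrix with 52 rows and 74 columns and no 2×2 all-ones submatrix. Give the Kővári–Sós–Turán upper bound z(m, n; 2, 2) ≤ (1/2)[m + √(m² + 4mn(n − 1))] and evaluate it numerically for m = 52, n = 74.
z(52, 74; 2, 2) ≤ (1/2)[52 + √(52² + 4·52·74·73)] = (1/2)[52 + √1126320] = 556.6411

Kővári–Sós–Turán: let r_1, ..., r_52 be the row sums and z = Σ r_i the total number of 1s. Each pair of columns can share at most one row with both entries 1 (else a 2×2 all-ones block appears), so Σ_i C(r_i, 2) ≤ C(74, 2) = 2701. By convexity Σ_i C(r_i, 2) ≥ 52·C(z/52, 2) = z(z − 52)/(2·52), giving z² − 52z − 52·74·73 ≤ 0 and hence z ≤ (1/2)[52 + √(2704 + 4·280904)] = (1/2)[52 + √1126320] ≈ (1/2)(52 + 1061.2822) = 556.6411.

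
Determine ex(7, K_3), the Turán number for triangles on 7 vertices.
ex(7, K_3) = ⌊7^2/4⌋ = 12

Mantel (1907): a triangle-free graph on n vertices has at most ⌊n^2/4⌋ edges, with equality for the complete bipartite graph K_{⌊n/2⌋, ⌈n/2⌉}. For n = 7: ⌊7^2/4⌋ = ⌊49/4⌋ = 12. The extremal graph is K_{3, 4}, which has 3·4 = 12 edges.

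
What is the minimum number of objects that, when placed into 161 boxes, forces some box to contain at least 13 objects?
n = (13 − 1)·161 + 1 = 1933

By the generalised pigeonhole principle, to guarantee some box contains ≥ r objects we need more than (r − 1) · k objects total. Threshold: n = (r − 1) · k + 1. With r = 13 and k = 161: n = 12 · 161 + 1 = 1932 + 1 = 1933. For n = 1932 = 12 · 161, we can put exactly 12 objects in every box, avoiding 13 in any single one — so 1933 is tight.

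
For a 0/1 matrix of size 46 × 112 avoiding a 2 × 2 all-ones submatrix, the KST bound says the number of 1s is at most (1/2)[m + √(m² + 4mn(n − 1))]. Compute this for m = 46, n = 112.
z(46, 112; 2, 2) ≤ (1/2)[46 + √(46² + 4·46·112·111)] = (1/2)[46 + √2289604] = 779.5719

Kővári–Sós–Turán: let r_1, ..., r_46 be the row sums and z = Σ r_i the total number of 1s. Each pair of columns can share at most one row with both entries 1 (else a 2×2 all-ones block appears), so Σ_i C(r_i, 2) ≤ C(112, 2) = 6216. By convexity Σ_i C(r_i, 2) ≥ 46·C(z/46, 2) = z(z − 46)/(2·46), giving z² − 46z − 46·112·111 ≤ 0 and hence z ≤ (1/2)[46 + √(2116 + 4·571872)] = (1/2)[46 + √2289604] ≈ (1/2)(46 + 1513.1437) = 779.5719.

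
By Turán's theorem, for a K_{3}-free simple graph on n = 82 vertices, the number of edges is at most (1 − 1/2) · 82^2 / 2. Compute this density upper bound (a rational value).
Turán density bound = (1/2) · 82^2/2 = 1681

Turán's theorem: ex(n, K_{r+1}) is achieved by the complete r-partite Turán graph T(n, r) with parts as balanced as possible, and is at most (1 − 1/r) · n^2/2. For r = 2, n = 82: the density bound is (1/2) · 6724/2 = 1681. Since 2 ∣ 82, the Turán graph T(82, 2) has parts of equal size 41, and its edge count e(T(82, 2)) = 1681 attains the density bound exactly.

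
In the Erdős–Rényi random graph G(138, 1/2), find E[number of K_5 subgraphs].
E[# K_5] = C(138, 5) · (1/2)^C(5, 2) = 387610812 / 2^10 = 96902703/256 ≈ 378526.183594

For each 5-subset S of vertices (there are C(138, 5) = 387610812 such S), let X_S = 1 if S induces a K_5 (all C(5, 2) = 10 edges present). Then P(X_S = 1) = (1/2)^10 = 1/1024. By linearity of expectation, E[# K_5] = C(138, 5) · (1/2)^10 = 387610812 / 1024 = 96902703/256 ≈ 378526.183594.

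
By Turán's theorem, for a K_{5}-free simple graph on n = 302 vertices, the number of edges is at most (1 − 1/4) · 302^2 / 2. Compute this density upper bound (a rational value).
Turán density bound = (3/4) · 302^2/2 = 68403/2 ≈ 34201.5

Turán's theorem: ex(n, K_{r+1}) is achieved by the complete r-partite Turán graph T(n, r) with parts as balanced as possible, and is at most (1 − 1/r) · n^2/2. For r = 4, n = 302: the density bound is (3/4) · 91204/2 = 68403/2 ≈ 34201.5. The integer-valued extremum is e(T(302, 4)) = 34201, which is strictly less than the density bound 68403/2 since 4 ∤ 302 (the parts of T(302, 4) cannot all be equal).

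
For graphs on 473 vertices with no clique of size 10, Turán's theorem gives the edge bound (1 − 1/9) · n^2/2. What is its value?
Turán density bound = (8/9) · 473^2/2 = 894916/9 ≈ 99435.1111

Turán's theorem: ex(n, K_{r+1}) is achieved by the complete r-partite Turán graph T(n, r) with parts as balanced as possible, and is at most (1 − 1/r) · n^2/2. For r = 9, n = 473: the density bound is (8/9) · 223729/2 = 894916/9 ≈ 99435.1111. The integer-valued extremum is e(T(473, 9)) = 99434, which is strictly less than the density bound 894916/9 since 9 ∤ 473 (the parts of T(473, 9) cannot all be equal).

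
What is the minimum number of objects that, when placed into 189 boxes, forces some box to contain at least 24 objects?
n = (24 − 1)·189 + 1 = 4348

By the generalised pigeonhole principle, to guarantee some box contains ≥ r objects we need more than (r − 1) · k objects total. Threshold: n = (r − 1) · k + 1. With r = 24 and k = 189: n = 23 · 189 + 1 = 4347 + 1 = 4348. For n = 4347 = 23 · 189, we can put exactly 23 objects in every box, avoiding 24 in any single one — so 4348 is tight.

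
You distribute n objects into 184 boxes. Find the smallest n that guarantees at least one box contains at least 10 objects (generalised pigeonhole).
n = (10 − 1)·184 + 1 = 1657

By the generalised pigeonhole principle, to guarantee some box contains ≥ r objects we need more than (r − 1) · k objects total. Threshold: n = (r − 1) · k + 1. With r = 10 and k = 184: n = 9 · 184 + 1 = 1656 + 1 = 1657. For n = 1656 = 9 · 184, we can put exactly 9 objects in every box, avoiding 10 in any single one — so 1657 is tight.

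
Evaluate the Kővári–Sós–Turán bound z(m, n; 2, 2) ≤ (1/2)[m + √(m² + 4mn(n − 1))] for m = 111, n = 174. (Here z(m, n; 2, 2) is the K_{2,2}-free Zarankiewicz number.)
z(111, 174; 2, 2) ≤ (1/2)[111 + √(111² + 4·111·174·173)] = (1/2)[111 + √13377609] = 1884.2707

Kővári–Sós–Turán: let r_1, ..., r_111 be the row sums and z = Σ r_i the total number of 1s. Each pair of columns can share at most one row with both entries 1 (else a 2×2 all-ones block appears), so Σ_i C(r_i, 2) ≤ C(174, 2) = 15051. By convexity Σ_i C(r_i, 2) ≥ 111·C(z/111, 2) = z(z − 111)/(2·111), giving z² − 111z − 111·174·173 ≤ 0 and hence z ≤ (1/2)[111 + √(12321 + 4·3341322)] = (1/2)[111 + √13377609] ≈ (1/2)(111 + 3657.5414) = 1884.2707.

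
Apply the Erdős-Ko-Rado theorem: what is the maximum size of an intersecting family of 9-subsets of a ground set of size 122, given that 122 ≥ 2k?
max |F| = C(121, 8) = 899749479915

The Erdős-Ko-Rado theorem states: for n ≥ 2k, an intersecting family of k-subsets of an n-element set has size at most C(n − 1, k − 1), with equality for 'star' families {A ⊆ [n] : |A| = k, i ∈ A} (fix an element i). For n = 122, k = 9: C(121, 8) = 899749479915.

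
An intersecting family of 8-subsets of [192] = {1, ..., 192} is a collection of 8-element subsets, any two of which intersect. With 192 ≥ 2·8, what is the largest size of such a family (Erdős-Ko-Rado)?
max |F| = C(191, 7) = 1646274928815

The Erdős-Ko-Rado theorem states: for n ≥ 2k, an intersecting family of k-subsets of an n-element set has size at most C(n − 1, k − 1), with equality for 'star' families {A ⊆ [n] : |A| = k, i ∈ A} (fix an element i). For n = 192, k = 8: C(191, 7) = 1646274928815.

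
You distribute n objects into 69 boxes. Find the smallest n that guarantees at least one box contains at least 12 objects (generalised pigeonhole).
n = (12 − 1)·69 + 1 = 760

By the generalised pigeonhole principle, to guarantee some box contains ≥ r objects we need more than (r − 1) · k objects total. Threshold: n = (r − 1) · k + 1. With r = 12 and k = 69: n = 11 · 69 + 1 = 759 + 1 = 760. For n = 759 = 11 · 69, we can put exactly 11 objects in every box, avoiding 12 in any single one — so 760 is tight.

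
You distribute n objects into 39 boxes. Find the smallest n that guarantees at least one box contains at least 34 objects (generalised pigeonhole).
n = (34 − 1)·39 + 1 = 1288

By the generalised pigeonhole principle, to guarantee some box contains ≥ r objects we need more than (r − 1) · k objects total. Threshold: n = (r − 1) · k + 1. With r = 34 and k = 39: n = 33 · 39 + 1 = 1287 + 1 = 1288. For n = 1287 = 33 · 39, we can put exactly 33 objects in every box, avoiding 34 in any single one — so 1288 is tight.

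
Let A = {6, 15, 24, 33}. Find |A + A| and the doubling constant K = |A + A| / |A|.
K = |A + A| / |A| = 7/4

Enumerate A + A = {a + b : a, b ∈ A}. With |A| = 4, there are |A|^2 = 16 ordered sum pairs; collecting distinct values, A + A = {12, 21, 30, 39, 48, 57, 66}, so |A + A| = 7. Thus K = 7/4. Here |A + A| = 2|A| − 1 = 7, the minimum possible — so K = 7/4 is minimal, which holds iff A is an arithmetic progression.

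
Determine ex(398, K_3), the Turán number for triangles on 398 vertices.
ex(398, K_3) = ⌊398^2/4⌋ = 39601

Mantel (1907): a triangle-free graph on n vertices has at most ⌊n^2/4⌋ edges, with equality for the complete bipartite graph K_{⌊n/2⌋, ⌈n/2⌉}. For n = 398: ⌊398^2/4⌋ = ⌊158404/4⌋ = 39601. The extremal graph is K_{199, 199}, which has 199·199 = 39601 edges.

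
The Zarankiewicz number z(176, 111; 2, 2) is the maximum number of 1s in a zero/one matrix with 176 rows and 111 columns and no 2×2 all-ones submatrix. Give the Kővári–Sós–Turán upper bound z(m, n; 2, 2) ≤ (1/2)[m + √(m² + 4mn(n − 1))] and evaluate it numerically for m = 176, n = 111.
z(176, 111; 2, 2) ≤ (1/2)[176 + √(176² + 4·176·111·110)] = (1/2)[176 + √8626816] = 1556.5721

Kővári–Sós–Turán: let r_1, ..., r_176 be the row sums and z = Σ r_i the total number of 1s. Each pair of columns can share at most one row with both entries 1 (else a 2×2 all-ones block appears), so Σ_i C(r_i, 2) ≤ C(111, 2) = 6105. By convexity Σ_i C(r_i, 2) ≥ 176·C(z/176, 2) = z(z − 176)/(2·176), giving z² − 176z − 176·111·110 ≤ 0 and hence z ≤ (1/2)[176 + √(30976 + 4·2148960)] = (1/2)[176 + √8626816] ≈ (1/2)(176 + 2937.1442) = 1556.5721.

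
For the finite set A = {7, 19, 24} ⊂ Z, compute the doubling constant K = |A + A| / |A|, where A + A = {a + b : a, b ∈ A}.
K = |A + A| / |A| = 6/3 = 2

Enumerate A + A = {a + b : a, b ∈ A}. With |A| = 3, there are |A|^2 = 9 ordered sum pairs; collecting distinct values, A + A = {14, 26, 31, 38, 43, 48}, so |A + A| = 6. Thus K = 6/3 = 2. For comparison, the minimum possible |A + A| over all 3-element sets is 2·3 − 1 = 5 (so min K = 5/3), attained only by arithmetic progressions.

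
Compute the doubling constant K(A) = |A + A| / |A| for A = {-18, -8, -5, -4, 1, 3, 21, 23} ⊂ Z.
K = |A + A| / |A| = 35/8

Enumerate A + A = {a + b : a, b ∈ A}. With |A| = 8, there are |A|^2 = 64 ordered sum pairs; collecting distinct values, A + A = {-36, -26, -23, -22, -17, -16, -15, -13, -12, -10, -9, -8, -7, -5, -4, -3, -2, -1, 2, 3, 4, 5, 6, 13, 15, 16, 17, 18, 19, 22, 24, 26, 42, 44, 46}, so |A + A| = 35. Thus K = 35/8. For comparison, the minimum possible |A + A| over all 8-element sets is 2·8 − 1 = 15 (so min K = 15/8), attained only by arithmetic progressions.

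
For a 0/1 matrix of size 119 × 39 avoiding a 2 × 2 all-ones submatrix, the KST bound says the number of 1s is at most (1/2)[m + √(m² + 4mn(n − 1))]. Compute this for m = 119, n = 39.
z(119, 39; 2, 2) ≤ (1/2)[119 + √(119² + 4·119·39·38)] = (1/2)[119 + √719593] = 483.6441

Kővári–Sós–Turán: let r_1, ..., r_119 be the row sums and z = Σ r_i the total number of 1s. Each pair of columns can share at most one row with both entries 1 (else a 2×2 all-ones block appears), so Σ_i C(r_i, 2) ≤ C(39, 2) = 741. By convexity Σ_i C(r_i, 2) ≥ 119·C(z/119, 2) = z(z − 119)/(2·119), giving z² − 119z − 119·39·38 ≤ 0 and hence z ≤ (1/2)[119 + √(14161 + 4·176358)] = (1/2)[119 + √719593] ≈ (1/2)(119 + 848.2883) = 483.6441.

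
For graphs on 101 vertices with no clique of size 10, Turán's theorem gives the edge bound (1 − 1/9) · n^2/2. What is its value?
Turán density bound = (8/9) · 101^2/2 = 40804/9 ≈ 4533.7778

Turán's theorem: ex(n, K_{r+1}) is achieved by the complete r-partite Turán graph T(n, r) with parts as balanced as possible, and is at most (1 − 1/r) · n^2/2. For r = 9, n = 101: the density bound is (8/9) · 10201/2 = 40804/9 ≈ 4533.7778. The integer-valued extremum is e(T(101, 9)) = 4533, which is strictly less than the density bound 40804/9 since 9 ∤ 101 (the parts of T(101, 9) cannot all be equal).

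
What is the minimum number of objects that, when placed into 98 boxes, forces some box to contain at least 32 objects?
n = (32 − 1)·98 + 1 = 3039

By the generalised pigeonhole principle, to guarantee some box contains ≥ r objects we need more than (r − 1) · k objects total. Threshold: n = (r − 1) · k + 1. With r = 32 and k = 98: n = 31 · 98 + 1 = 3038 + 1 = 3039. For n = 3038 = 31 · 98, we can put exactly 31 objects in every box, avoiding 32 in any single one — so 3039 is tight.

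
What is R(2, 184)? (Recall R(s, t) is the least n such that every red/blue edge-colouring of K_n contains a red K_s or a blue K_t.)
R(2, 184) = 184

R(2, k) = k for all k ≥ 2: in a 2-colouring of K_k, either some edge is red (a red K_2) or all edges are blue (a blue K_k). And K_{183} coloured all-blue has no blue K_184, so R(2, 184) > 183. Hence R(2, 184) = 184.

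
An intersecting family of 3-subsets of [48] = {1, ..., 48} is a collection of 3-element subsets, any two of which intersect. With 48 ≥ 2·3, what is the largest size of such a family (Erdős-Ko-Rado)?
max |F| = C(47, 2) = 1081

The Erdős-Ko-Rado theorem states: for n ≥ 2k, an intersecting family of k-subsets of an n-element set has size at most C(n − 1, k − 1), with equality for 'star' families {A ⊆ [n] : |A| = k, i ∈ A} (fix an element i). For n = 48, k = 3: C(47, 2) = 1081.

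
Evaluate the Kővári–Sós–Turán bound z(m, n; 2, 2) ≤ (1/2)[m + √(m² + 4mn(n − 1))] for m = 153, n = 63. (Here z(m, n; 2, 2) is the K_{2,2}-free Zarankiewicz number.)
z(153, 63; 2, 2) ≤ (1/2)[153 + √(153² + 4·153·63·62)] = (1/2)[153 + √2413881] = 853.3335

Kővári–Sós–Turán: let r_1, ..., r_153 be the row sums and z = Σ r_i the total number of 1s. Each pair of columns can share at most one row with both entries 1 (else a 2×2 all-ones block appears), so Σ_i C(r_i, 2) ≤ C(63, 2) = 1953. By convexity Σ_i C(r_i, 2) ≥ 153·C(z/153, 2) = z(z − 153)/(2·153), giving z² − 153z − 153·63·62 ≤ 0 and hence z ≤ (1/2)[153 + √(23409 + 4·597618)] = (1/2)[153 + √2413881] ≈ (1/2)(153 + 1553.667) = 853.3335.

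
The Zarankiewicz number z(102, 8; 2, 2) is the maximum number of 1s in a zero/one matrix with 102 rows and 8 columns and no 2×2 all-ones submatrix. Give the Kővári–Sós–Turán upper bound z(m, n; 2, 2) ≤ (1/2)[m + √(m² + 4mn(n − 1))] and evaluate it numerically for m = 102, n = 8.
z(102, 8; 2, 2) ≤ (1/2)[102 + √(102² + 4·102·8·7)] = (1/2)[102 + √33252] = 142.1757

Kővári–Sós–Turán: let r_1, ..., r_102 be the row sums and z = Σ r_i the total number of 1s. Each pair of columns can share at most one row with both entries 1 (else a 2×2 all-ones block appears), so Σ_i C(r_i, 2) ≤ C(8, 2) = 28. By convexity Σ_i C(r_i, 2) ≥ 102·C(z/102, 2) = z(z − 102)/(2·102), giving z² − 102z − 102·8·7 ≤ 0 and hence z ≤ (1/2)[102 + √(10404 + 4·5712)] = (1/2)[102 + √33252] ≈ (1/2)(102 + 182.3513) = 142.1757.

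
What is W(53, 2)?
W(53, 2) = 53 + 1 = 54

A 2-term AP is any pair of integers, so a monochromatic 2-AP exists iff some colour is used at least twice. With 53 colours, the colouring i ↦ i on {1, ..., 53} uses each colour once, avoiding any monochromatic pair, so W(53, 2) > 53. For {1, ..., 54}, pigeonhole forces two integers of the same colour, which form a monochromatic 2-AP. Hence W(53, 2) = 54.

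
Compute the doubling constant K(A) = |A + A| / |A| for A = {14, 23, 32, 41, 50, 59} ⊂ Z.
K = |A + A| / |A| = 11/6

Enumerate A + A = {a + b : a, b ∈ A}. With |A| = 6, there are |A|^2 = 36 ordered sum pairs; collecting distinct values, A + A = {28, 37, 46, 55, 64, 73, 82, 91, 100, 109, 118}, so |A + A| = 11. Thus K = 11/6. Here |A + A| = 2|A| − 1 = 11, the minimum possible — so K = 11/6 is minimal, which holds iff A is an arithmetic progression.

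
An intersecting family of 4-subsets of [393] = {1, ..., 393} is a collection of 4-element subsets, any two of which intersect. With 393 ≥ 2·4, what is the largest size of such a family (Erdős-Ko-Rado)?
max |F| = C(392, 3) = 9962680

The Erdős-Ko-Rado theorem states: for n ≥ 2k, an intersecting family of k-subsets of an n-element set has size at most C(n − 1, k − 1), with equality for 'star' families {A ⊆ [n] : |A| = k, i ∈ A} (fix an element i). For n = 393, k = 4: C(392, 3) = 9962680.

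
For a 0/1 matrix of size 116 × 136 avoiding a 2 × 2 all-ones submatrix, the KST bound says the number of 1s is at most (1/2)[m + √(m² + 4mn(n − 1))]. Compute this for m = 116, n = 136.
z(116, 136; 2, 2) ≤ (1/2)[116 + √(116² + 4·116·136·135)] = (1/2)[116 + √8532496] = 1518.5218

Kővári–Sós–Turán: let r_1, ..., r_116 be the row sums and z = Σ r_i the total number of 1s. Each pair of columns can share at most one row with both entries 1 (else a 2×2 all-ones block appears), so Σ_i C(r_i, 2) ≤ C(136, 2) = 9180. By convexity Σ_i C(r_i, 2) ≥ 116·C(z/116, 2) = z(z − 116)/(2·116), giving z² − 116z − 116·136·135 ≤ 0 and hence z ≤ (1/2)[116 + √(13456 + 4·2129760)] = (1/2)[116 + √8532496] ≈ (1/2)(116 + 2921.0436) = 1518.5218.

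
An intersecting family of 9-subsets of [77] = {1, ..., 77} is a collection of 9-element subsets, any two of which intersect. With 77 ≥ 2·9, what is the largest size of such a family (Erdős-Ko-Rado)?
max |F| = C(76, 8) = 18855883575

The Erdős-Ko-Rado theorem states: for n ≥ 2k, an intersecting family of k-subsets of an n-element set has size at most C(n − 1, k − 1), with equality for 'star' families {A ⊆ [n] : |A| = k, i ∈ A} (fix an element i). For n = 77, k = 9: C(76, 8) = 18855883575.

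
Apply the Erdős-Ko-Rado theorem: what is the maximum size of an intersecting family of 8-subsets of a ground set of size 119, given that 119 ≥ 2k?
max |F| = C(118, 7) = 52722315984

The Erdős-Ko-Rado theorem states: for n ≥ 2k, an intersecting family of k-subsets of an n-element set has size at most C(n − 1, k − 1), with equality for 'star' families {A ⊆ [n] : |A| = k, i ∈ A} (fix an element i). For n = 119, k = 8: C(118, 7) = 52722315984.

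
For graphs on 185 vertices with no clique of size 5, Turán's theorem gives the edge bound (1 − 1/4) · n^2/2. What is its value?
Turán density bound = (3/4) · 185^2/2 = 102675/8 ≈ 12834.375

Turán's theorem: ex(n, K_{r+1}) is achieved by the complete r-partite Turán graph T(n, r) with parts as balanced as possible, and is at most (1 − 1/r) · n^2/2. For r = 4, n = 185: the density bound is (3/4) · 34225/2 = 102675/8 ≈ 12834.375. The integer-valued extremum is e(T(185, 4)) = 12834, which is strictly less than the density bound 102675/8 since 4 ∤ 185 (the parts of T(185, 4) cannot all be equal).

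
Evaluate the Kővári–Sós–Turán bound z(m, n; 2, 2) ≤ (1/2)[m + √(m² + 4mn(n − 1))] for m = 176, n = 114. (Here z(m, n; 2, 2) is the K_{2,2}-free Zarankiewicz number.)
z(176, 114; 2, 2) ≤ (1/2)[176 + √(176² + 4·176·114·113)] = (1/2)[176 + √9099904] = 1596.3024

Kővári–Sós–Turán: let r_1, ..., r_176 be the row sums and z = Σ r_i the total number of 1s. Each pair of columns can share at most one row with both entries 1 (else a 2×2 all-ones block appears), so Σ_i C(r_i, 2) ≤ C(114, 2) = 6441. By convexity Σ_i C(r_i, 2) ≥ 176·C(z/176, 2) = z(z − 176)/(2·176), giving z² − 176z − 176·114·113 ≤ 0 and hence z ≤ (1/2)[176 + √(30976 + 4·2267232)] = (1/2)[176 + √9099904] ≈ (1/2)(176 + 3016.6047) = 1596.3024.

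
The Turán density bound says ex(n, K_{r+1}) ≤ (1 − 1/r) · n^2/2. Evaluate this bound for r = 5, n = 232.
Turán density bound = (4/5) · 232^2/2 = 107648/5 ≈ 21529.6

Turán's theorem: ex(n, K_{r+1}) is achieved by the complete r-partite Turán graph T(n, r) with parts as balanced as possible, and is at most (1 − 1/r) · n^2/2. For r = 5, n = 232: the density bound is (4/5) · 53824/2 = 107648/5 ≈ 21529.6. The integer-valued extremum is e(T(232, 5)) = 21529, which is strictly less than the density bound 107648/5 since 5 ∤ 232 (the parts of T(232, 5) cannot all be equal).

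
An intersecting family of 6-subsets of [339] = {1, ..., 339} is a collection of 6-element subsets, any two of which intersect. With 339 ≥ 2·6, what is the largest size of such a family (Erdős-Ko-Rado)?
max |F| = C(338, 5) = 35685838552

Erdős-Ko-Rado (1961): when n ≥ 2k, max |F| = C(n−1, k−1). The bound is attained by the star {A : i ∈ A} for any fixed i ∈ [n]. Here C(339−1, 6−1) = C(338, 5) = 35685838552.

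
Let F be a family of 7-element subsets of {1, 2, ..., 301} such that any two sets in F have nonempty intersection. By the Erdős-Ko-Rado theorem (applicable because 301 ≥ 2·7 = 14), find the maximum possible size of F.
max |F| = C(300, 6) = 962822846700

The Erdős-Ko-Rado theorem states: for n ≥ 2k, an intersecting family of k-subsets of an n-element set has size at most C(n − 1, k − 1), with equality for 'star' families {A ⊆ [n] : |A| = k, i ∈ A} (fix an element i). For n = 301, k = 7: C(300, 6) = 962822846700.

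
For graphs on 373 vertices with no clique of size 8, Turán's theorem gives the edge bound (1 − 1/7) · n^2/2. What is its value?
Turán density bound = (6/7) · 373^2/2 = 417387/7 ≈ 59626.7143

Turán's theorem: ex(n, K_{r+1}) is achieved by the complete r-partite Turán graph T(n, r) with parts as balanced as possible, and is at most (1 − 1/r) · n^2/2. For r = 7, n = 373: the density bound is (6/7) · 139129/2 = 417387/7 ≈ 59626.7143. The integer-valued extremum is e(T(373, 7)) = 59626, which is strictly less than the density bound 417387/7 since 7 ∤ 373 (the parts of T(373, 7) cannot all be equal).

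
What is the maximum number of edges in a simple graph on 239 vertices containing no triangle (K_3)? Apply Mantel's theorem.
ex(239, K_3) = ⌊239^2/4⌋ = 14280

Mantel (1907): a triangle-free graph on n vertices has at most ⌊n^2/4⌋ edges, with equality for the complete bipartite graph K_{⌊n/2⌋, ⌈n/2⌉}. For n = 239: ⌊239^2/4⌋ = ⌊57121/4⌋ = 14280. The extremal graph is K_{119, 120}, which has 119·120 = 14280 edges.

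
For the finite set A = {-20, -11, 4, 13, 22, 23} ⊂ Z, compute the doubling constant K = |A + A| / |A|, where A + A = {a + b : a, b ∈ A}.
K = |A + A| / |A| = 18/6 = 3

Enumerate A + A = {a + b : a, b ∈ A}. With |A| = 6, there are |A|^2 = 36 ordered sum pairs; collecting distinct values, A + A = {-40, -31, -22, -16, -7, 2, 3, 8, 11, 12, 17, 26, 27, 35, 36, 44, 45, 46}, so |A + A| = 18. Thus K = 18/6 = 3. For comparison, the minimum possible |A + A| over all 6-element sets is 2·6 − 1 = 11 (so min K = 11/6), attained only by arithmetic progressions.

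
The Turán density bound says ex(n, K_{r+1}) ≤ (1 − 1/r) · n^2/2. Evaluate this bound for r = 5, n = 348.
Turán density bound = (4/5) · 348^2/2 = 242208/5 ≈ 48441.6

Turán's theorem: ex(n, K_{r+1}) is achieved by the complete r-partite Turán graph T(n, r) with parts as balanced as possible, and is at most (1 − 1/r) · n^2/2. For r = 5, n = 348: the density bound is (4/5) · 121104/2 = 242208/5 ≈ 48441.6. The integer-valued extremum is e(T(348, 5)) = 48441, which is strictly less than the density bound 242208/5 since 5 ∤ 348 (the parts of T(348, 5) cannot all be equal).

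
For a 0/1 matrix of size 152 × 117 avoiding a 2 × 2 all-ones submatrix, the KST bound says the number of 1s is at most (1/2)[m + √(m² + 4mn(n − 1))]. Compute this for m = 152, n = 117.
z(152, 117; 2, 2) ≤ (1/2)[152 + √(152² + 4·152·117·116)] = (1/2)[152 + √8274880] = 1514.3046

Kővári–Sós–Turán: let r_1, ..., r_152 be the row sums and z = Σ r_i the total number of 1s. Each pair of columns can share at most one row with both entries 1 (else a 2×2 all-ones block appears), so Σ_i C(r_i, 2) ≤ C(117, 2) = 6786. By convexity Σ_i C(r_i, 2) ≥ 152·C(z/152, 2) = z(z − 152)/(2·152), giving z² − 152z − 152·117·116 ≤ 0 and hence z ≤ (1/2)[152 + √(23104 + 4·2062944)] = (1/2)[152 + √8274880] ≈ (1/2)(152 + 2876.6091) = 1514.3046.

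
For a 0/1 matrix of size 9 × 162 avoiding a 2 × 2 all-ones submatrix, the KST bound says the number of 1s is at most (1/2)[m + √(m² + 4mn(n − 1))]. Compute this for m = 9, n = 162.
z(9, 162; 2, 2) ≤ (1/2)[9 + √(9² + 4·9·162·161)] = (1/2)[9 + √939033] = 489.0186

Kővári–Sós–Turán: let r_1, ..., r_9 be the row sums and z = Σ r_i the total number of 1s. Each pair of columns can share at most one row with both entries 1 (else a 2×2 all-ones block appears), so Σ_i C(r_i, 2) ≤ C(162, 2) = 13041. By convexity Σ_i C(r_i, 2) ≥ 9·C(z/9, 2) = z(z − 9)/(2·9), giving z² − 9z − 9·162·161 ≤ 0 and hence z ≤ (1/2)[9 + √(81 + 4·234738)] = (1/2)[9 + √939033] ≈ (1/2)(9 + 969.0372) = 489.0186.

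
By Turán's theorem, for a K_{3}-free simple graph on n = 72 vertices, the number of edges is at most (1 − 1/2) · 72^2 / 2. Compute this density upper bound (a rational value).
Turán density bound = (1/2) · 72^2/2 = 1296

Turán's theorem: ex(n, K_{r+1}) is achieved by the complete r-partite Turán graph T(n, r) with parts as balanced as possible, and is at most (1 − 1/r) · n^2/2. For r = 2, n = 72: the density bound is (1/2) · 5184/2 = 1296. Since 2 ∣ 72, the Turán graph T(72, 2) has parts of equal size 36, and its edge count e(T(72, 2)) = 1296 attains the density bound exactly.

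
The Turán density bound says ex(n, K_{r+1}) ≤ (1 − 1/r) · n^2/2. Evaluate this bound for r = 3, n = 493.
Turán density bound = (2/3) · 493^2/2 = 243049/3 ≈ 81016.3333

Turán's theorem: ex(n, K_{r+1}) is achieved by the complete r-partite Turán graph T(n, r) with parts as balanced as possible, and is at most (1 − 1/r) · n^2/2. For r = 3, n = 493: the density bound is (2/3) · 243049/2 = 243049/3 ≈ 81016.3333. The integer-valued extremum is e(T(493, 3)) = 81016, which is strictly less than the density bound 243049/3 since 3 ∤ 493 (the parts of T(493, 3) cannot all be equal).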